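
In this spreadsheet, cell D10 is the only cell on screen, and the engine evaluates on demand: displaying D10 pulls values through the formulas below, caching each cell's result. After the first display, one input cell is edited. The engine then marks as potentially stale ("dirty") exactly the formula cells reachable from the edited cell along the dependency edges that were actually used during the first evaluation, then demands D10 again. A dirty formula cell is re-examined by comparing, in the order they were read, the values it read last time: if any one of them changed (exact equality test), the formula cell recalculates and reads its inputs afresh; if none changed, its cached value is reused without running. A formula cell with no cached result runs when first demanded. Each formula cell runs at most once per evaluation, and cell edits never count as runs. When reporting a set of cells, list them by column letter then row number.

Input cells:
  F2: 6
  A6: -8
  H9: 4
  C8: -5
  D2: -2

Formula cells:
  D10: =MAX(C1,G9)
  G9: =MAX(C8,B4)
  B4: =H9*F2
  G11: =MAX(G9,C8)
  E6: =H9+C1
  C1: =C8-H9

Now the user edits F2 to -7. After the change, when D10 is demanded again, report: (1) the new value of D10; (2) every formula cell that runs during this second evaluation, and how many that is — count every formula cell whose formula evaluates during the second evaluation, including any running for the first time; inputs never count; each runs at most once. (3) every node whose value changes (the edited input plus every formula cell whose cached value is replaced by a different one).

D10 now evaluates to -5.
Run set: B4, D10, G9 (3 run).
Changed values: B4, D10, F2, G9.

Initial pass — values computed on the first demand:
  B4 = 4 * 6 = 24
  C1 = -5 - 4 = -9
  G9 = MAX(-5, 24) = 24
  D10 = MAX(-9, 24) = 24

Second demand — change propagation:
  B4: re-runs because F2 6->-7; new result -28.
  G9: re-runs because B4 24->-28; new result -5.
  D10: re-runs because G9 24->-5; new result -5.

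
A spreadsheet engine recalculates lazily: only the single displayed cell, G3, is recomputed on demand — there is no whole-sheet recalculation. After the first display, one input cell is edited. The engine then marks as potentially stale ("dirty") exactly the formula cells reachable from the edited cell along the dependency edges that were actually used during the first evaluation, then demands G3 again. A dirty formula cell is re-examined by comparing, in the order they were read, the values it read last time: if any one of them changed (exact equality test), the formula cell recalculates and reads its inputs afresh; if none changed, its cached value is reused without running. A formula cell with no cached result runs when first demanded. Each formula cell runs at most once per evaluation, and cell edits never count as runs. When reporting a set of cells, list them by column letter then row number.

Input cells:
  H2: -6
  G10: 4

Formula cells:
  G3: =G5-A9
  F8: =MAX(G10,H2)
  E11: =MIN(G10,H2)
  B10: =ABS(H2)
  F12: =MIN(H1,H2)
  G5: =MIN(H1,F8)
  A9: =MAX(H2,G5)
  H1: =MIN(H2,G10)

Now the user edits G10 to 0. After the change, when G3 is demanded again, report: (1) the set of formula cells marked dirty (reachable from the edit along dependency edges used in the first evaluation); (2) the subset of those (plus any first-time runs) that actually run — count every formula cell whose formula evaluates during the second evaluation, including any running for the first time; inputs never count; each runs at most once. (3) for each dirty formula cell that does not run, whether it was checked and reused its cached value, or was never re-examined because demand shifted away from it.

First evaluation (everything demanded from the output):
  F8 = MAX(4, -6) = 4
  H1 = MIN(-6, 4) = -6
  G5 = MIN(-6, 4) = -6
  A9 = MAX(-6, -6) = -6
  G3 = -6 - -6 = 0

Propagation after the edit:
  F8: runs — G10 4->0; result 0.
  H1: runs — G10 4->0; result -6 (same value as before).
  G5: runs — F8 4->0; result -6 (same value as before).
  A9: checked — values it read are unchanged (H2 unchanged, G5 unchanged); reused cached -6 without running.
  G3: checked — values it read are unchanged (G5 unchanged, A9 unchanged); reused cached 0 without running.

Key observation: the cutoff stops propagation at A9 — its inputs' values are unchanged, so it reuses its cache.

Marked dirty: A9, F8, G3, G5, H1.
Formula cells that run: F8, G5, H1 — 3 in total.
Checked but reused from cache: A9, G3.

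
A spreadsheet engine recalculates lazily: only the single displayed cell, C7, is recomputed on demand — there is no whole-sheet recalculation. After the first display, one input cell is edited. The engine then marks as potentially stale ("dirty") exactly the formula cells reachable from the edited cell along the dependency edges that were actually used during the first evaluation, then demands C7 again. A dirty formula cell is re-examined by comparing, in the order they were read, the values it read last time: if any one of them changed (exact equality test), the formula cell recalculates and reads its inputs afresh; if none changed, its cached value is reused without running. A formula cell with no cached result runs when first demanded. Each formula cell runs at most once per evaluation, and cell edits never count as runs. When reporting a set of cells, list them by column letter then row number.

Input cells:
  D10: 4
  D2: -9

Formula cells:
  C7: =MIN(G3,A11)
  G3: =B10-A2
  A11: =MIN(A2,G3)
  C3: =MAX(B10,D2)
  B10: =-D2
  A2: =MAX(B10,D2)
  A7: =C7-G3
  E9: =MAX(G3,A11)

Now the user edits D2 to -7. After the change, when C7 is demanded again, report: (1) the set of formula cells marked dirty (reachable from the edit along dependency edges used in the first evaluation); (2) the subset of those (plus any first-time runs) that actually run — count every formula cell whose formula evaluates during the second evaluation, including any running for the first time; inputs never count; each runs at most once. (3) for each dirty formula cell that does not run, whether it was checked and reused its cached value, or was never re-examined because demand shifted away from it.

Marked dirty: A2, A11, B10, C7, G3.
Formula cells that run: A2, A11, B10, G3 — 4 in total.
Checked but reused from cache: C7.
Key observation: the cutoff stops propagation at C7 — its inputs' values are unchanged, so it reuses its cache.

First evaluation (everything demanded from the output):
  B10 = -(-9) = 9
  A2 = MAX(9, -9) = 9
  G3 = 9 - 9 = 0
  A11 = MIN(9, 0) = 0
  C7 = MIN(0, 0) = 0

Propagation after the edit:
  B10: runs — D2 -9->-7; result 7.
  A2: runs — B10 9->7; D2 -9->-7; result 7.
  G3: runs — B10 9->7; A2 9->7; result 0 (same value as before).
  A11: runs — A2 9->7; result 0 (same value as before).
  C7: checked — values it read are unchanged (G3 unchanged, A11 unchanged); reused cached 0 without running.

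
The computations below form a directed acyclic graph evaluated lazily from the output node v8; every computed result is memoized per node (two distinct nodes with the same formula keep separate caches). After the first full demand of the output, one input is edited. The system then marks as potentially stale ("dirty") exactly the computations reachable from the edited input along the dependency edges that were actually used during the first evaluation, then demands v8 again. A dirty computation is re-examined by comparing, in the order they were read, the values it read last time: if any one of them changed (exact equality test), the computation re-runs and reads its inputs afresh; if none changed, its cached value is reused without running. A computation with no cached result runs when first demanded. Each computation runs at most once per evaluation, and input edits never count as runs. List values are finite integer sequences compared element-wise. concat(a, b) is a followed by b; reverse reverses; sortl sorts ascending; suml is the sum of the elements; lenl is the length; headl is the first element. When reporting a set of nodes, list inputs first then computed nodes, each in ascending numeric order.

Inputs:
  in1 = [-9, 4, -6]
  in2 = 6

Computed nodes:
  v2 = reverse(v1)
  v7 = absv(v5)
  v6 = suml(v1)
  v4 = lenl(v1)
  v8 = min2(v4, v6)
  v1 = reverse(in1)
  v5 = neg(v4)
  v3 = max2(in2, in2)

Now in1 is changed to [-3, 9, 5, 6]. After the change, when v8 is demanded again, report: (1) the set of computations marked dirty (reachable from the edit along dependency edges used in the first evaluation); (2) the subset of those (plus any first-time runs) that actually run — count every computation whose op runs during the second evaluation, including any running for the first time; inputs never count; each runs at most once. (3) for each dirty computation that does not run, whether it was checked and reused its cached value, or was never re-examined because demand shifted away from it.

The edit dirties: v1, v4, v6, v8.
4 computations run: v1, v4, v6, v8.
No dirty computation escaped a run.

First demand of the output computes:
  v1 = reverse([-9, 4, -6]) = [-6, 4, -9]
  v4 = lenl([-6, 4, -9]) = 3
  v6 = suml([-6, 4, -9]) = -11
  v8 = min2(3, -11) = -11

After the edit, cleaning proceeds:
  v1: a read changed (in1 [-9, 4, -6]->[-3, 9, 5, 6]) — executes, giving [6, 5, 9, -3].
  v4: a read changed (v1 [-6, 4, -9]->[6, 5, 9, -3]) — executes, giving 4.
  v6: a read changed (v1 [-6, 4, -9]->[6, 5, 9, -3]) — executes, giving 17.
  v8: a read changed (v4 3->4; v6 -11->17) — executes, giving 4.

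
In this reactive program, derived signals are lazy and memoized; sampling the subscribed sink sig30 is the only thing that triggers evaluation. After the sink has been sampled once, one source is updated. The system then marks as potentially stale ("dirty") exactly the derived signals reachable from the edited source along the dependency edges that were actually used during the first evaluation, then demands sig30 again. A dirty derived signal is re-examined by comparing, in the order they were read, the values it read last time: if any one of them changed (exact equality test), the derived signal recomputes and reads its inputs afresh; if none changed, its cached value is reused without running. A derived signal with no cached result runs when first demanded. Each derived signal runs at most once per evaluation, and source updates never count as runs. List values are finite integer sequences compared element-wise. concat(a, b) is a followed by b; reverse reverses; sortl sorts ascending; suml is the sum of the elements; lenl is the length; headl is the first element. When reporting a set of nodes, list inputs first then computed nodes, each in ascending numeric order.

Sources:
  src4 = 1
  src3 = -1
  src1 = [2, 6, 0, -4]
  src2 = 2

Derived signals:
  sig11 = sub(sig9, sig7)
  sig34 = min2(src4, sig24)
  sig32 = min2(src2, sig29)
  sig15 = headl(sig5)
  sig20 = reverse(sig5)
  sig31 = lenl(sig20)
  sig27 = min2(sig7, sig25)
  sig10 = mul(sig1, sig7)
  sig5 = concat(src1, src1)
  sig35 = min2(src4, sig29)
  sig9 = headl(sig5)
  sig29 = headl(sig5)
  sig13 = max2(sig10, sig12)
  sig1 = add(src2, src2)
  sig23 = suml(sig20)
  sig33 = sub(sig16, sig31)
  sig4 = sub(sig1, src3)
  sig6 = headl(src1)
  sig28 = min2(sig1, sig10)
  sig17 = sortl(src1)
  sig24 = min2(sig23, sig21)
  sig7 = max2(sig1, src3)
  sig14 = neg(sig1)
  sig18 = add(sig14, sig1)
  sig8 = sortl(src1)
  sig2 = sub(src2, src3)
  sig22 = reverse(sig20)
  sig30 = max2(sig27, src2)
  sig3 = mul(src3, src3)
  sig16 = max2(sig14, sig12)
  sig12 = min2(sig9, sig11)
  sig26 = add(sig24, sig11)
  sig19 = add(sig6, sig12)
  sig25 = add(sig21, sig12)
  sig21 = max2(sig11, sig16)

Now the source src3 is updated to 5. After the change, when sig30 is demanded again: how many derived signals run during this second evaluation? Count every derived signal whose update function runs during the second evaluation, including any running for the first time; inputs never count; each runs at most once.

First demand of the output computes:
  sig1 = add(2, 2) = 4
  sig5 = concat([2, 6, 0, -4], [2, 6, 0, -4]) = [2, 6, 0, -4, 2, 6, 0, -4]
  sig7 = max2(4, -1) = 4
  sig9 = headl([2, 6, 0, -4, 2, 6, 0, -4]) = 2
  sig11 = sub(2, 4) = -2
  sig12 = min2(2, -2) = -2
  sig14 = neg(4) = -4
  sig16 = max2(-4, -2) = -2
  sig21 = max2(-2, -2) = -2
  sig25 = add(-2, -2) = -4
  sig27 = min2(4, -4) = -4
  sig30 = max2(-4, 2) = 2

After the edit, cleaning proceeds:
  sig7: a read changed (src3 -1->5) — executes, giving 5.
  sig11: a read changed (sig7 4->5) — executes, giving -3.
  sig12: a read changed (sig11 -2->-3) — executes, giving -3.
  sig16: a read changed (sig12 -2->-3) — executes, giving -3.
  sig21: a read changed (sig11 -2->-3; sig16 -2->-3) — executes, giving -3.
  sig25: a read changed (sig21 -2->-3; sig12 -2->-3) — executes, giving -6.
  sig27: a read changed (sig7 4->5; sig25 -4->-6) — executes, giving -6.
  sig30: a read changed (sig27 -4->-6) — executes, giving 2 — identical to its old value.

8 derived signals run: sig7, sig11, sig12, sig16, sig21, sig25, sig27, sig30.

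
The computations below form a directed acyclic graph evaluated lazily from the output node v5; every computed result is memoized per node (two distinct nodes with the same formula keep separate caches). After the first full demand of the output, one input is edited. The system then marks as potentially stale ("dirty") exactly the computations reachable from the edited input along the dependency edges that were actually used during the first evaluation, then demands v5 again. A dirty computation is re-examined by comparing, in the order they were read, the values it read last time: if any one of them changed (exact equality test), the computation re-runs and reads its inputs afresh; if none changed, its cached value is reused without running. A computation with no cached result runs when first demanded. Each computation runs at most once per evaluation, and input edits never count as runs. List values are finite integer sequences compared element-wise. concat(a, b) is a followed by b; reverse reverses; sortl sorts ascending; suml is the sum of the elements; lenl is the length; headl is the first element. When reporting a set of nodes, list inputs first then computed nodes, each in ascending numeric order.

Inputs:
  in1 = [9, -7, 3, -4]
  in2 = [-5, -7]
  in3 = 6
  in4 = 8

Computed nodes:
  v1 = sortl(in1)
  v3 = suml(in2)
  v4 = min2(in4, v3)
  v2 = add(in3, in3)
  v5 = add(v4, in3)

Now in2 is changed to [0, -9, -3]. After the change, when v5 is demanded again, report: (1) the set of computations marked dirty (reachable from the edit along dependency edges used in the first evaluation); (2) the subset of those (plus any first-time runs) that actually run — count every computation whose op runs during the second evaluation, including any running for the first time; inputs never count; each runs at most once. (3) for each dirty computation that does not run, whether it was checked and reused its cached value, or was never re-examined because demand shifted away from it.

The edit dirties: v3, v4, v5.
1 computations run: v3.
Cache hits after checking: v4, v5.
Note the absorption at v3: it re-runs yet its value is the same, leaving the output's value untouched.

First demand of the output computes:
  v3 = suml([-5, -7]) = -12
  v4 = min2(8, -12) = -12
  v5 = add(-12, 6) = -6

After the edit, cleaning proceeds:
  v3: a read changed (in2 [-5, -7]->[0, -9, -3]) — executes, giving -12 — identical to its old value.
  v4: dirty, but its reads are unchanged (in4 unchanged, v3 unchanged); cached -12 stands.
  v5: dirty, but its reads are unchanged (v4 unchanged, in3 unchanged); cached -6 stands.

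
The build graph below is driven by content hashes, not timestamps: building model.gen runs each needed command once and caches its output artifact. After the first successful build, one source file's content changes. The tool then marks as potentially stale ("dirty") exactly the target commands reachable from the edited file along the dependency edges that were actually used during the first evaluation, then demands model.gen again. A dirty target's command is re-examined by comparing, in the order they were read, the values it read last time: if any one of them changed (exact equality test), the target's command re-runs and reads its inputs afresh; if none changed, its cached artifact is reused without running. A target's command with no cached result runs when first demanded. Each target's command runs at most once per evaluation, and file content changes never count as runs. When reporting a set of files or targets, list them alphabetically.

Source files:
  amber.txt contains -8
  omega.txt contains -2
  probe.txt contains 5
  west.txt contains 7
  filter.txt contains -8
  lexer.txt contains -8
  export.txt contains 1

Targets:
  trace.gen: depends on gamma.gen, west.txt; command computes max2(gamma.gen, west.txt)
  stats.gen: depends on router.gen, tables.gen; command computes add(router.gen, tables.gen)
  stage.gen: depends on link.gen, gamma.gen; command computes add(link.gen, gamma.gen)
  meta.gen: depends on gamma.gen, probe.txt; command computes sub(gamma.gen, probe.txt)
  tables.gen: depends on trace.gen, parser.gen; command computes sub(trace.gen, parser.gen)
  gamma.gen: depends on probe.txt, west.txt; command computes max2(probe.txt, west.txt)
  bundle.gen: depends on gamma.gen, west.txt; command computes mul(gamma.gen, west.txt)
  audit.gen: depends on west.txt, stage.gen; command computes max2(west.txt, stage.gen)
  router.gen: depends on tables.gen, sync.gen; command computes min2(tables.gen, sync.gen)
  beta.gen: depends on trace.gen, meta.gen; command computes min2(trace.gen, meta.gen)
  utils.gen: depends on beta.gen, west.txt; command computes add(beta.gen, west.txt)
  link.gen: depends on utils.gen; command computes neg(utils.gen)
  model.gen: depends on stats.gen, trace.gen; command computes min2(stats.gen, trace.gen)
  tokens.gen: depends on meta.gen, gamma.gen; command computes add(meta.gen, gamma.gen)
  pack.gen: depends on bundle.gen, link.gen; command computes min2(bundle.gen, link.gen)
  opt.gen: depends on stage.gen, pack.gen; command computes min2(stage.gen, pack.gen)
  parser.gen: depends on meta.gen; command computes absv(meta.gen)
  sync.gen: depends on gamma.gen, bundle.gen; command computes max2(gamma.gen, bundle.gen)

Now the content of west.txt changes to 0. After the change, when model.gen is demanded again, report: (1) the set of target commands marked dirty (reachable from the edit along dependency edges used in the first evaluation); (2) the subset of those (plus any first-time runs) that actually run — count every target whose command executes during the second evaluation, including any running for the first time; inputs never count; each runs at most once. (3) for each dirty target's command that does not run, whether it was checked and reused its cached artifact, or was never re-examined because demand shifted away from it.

Dirty set: bundle.gen, gamma.gen, meta.gen, model.gen, parser.gen, router.gen, stats.gen, sync.gen, tables.gen, trace.gen.
Run set: bundle.gen, gamma.gen, meta.gen, model.gen, parser.gen, router.gen, sync.gen, tables.gen, trace.gen (9 run).
Re-examined without running (cache reused): stats.gen.
The important point: at stats.gen every value read last time is unchanged, so the dirty flag clears without a run.

Initial pass — values computed on the first demand:
  gamma.gen = max2(5, 7) = 7
  bundle.gen = mul(7, 7) = 49
  meta.gen = sub(7, 5) = 2
  parser.gen = absv(2) = 2
  sync.gen = max2(7, 49) = 49
  trace.gen = max2(7, 7) = 7
  tables.gen = sub(7, 2) = 5
  router.gen = min2(5, 49) = 5
  stats.gen = add(5, 5) = 10
  model.gen = min2(10, 7) = 7

Second demand — change propagation:
  gamma.gen: re-runs because west.txt 7->0; new result 5.
  bundle.gen: re-runs because gamma.gen 7->5; west.txt 7->0; new result 0.
  meta.gen: re-runs because gamma.gen 7->5; new result 0.
  parser.gen: re-runs because meta.gen 2->0; new result 0.
  sync.gen: re-runs because gamma.gen 7->5; bundle.gen 49->0; new result 5.
  trace.gen: re-runs because gamma.gen 7->5; west.txt 7->0; new result 5.
  tables.gen: re-runs because trace.gen 7->5; parser.gen 2->0; new result 5 (unchanged).
  router.gen: re-runs because sync.gen 49->5; new result 5 (unchanged).
  stats.gen: re-examined; everything it read last time is the same (router.gen unchanged, tables.gen unchanged) — cache 10 kept, no run.
  model.gen: re-runs because trace.gen 7->5; new result 5.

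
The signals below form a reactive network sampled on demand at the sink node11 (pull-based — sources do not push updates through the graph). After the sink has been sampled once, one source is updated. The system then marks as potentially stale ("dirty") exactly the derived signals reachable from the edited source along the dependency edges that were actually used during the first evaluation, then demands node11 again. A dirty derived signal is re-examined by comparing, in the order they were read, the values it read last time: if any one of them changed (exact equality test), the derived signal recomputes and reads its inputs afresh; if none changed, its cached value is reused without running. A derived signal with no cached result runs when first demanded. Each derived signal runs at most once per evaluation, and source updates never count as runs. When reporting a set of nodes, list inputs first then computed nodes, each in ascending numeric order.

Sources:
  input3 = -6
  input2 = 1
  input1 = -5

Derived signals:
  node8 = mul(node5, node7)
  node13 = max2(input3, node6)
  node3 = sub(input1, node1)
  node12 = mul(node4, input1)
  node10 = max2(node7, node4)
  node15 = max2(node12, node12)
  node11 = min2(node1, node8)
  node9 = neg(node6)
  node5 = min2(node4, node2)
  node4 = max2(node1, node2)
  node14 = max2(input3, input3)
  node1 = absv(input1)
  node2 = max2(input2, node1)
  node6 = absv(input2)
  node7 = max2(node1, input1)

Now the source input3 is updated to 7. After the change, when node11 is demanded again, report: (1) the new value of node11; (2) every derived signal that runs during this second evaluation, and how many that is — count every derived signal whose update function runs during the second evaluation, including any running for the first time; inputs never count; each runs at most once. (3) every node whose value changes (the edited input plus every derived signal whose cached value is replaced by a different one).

Initial pass — values computed on the first demand:
  node1 = absv(-5) = 5
  node2 = max2(1, 5) = 5
  node4 = max2(5, 5) = 5
  node5 = min2(5, 5) = 5
  node7 = max2(5, -5) = 5
  node8 = mul(5, 5) = 25
  node11 = min2(5, 25) = 5

Second demand — change propagation:
  no demanded computation ever read input3, so the edit dirties nothing and nothing runs.

The important point: nothing the output needs ever reads input3, so the edit is invisible to it.

node11 now evaluates to 5.
Run set: none (0 run).
Changed values: input3.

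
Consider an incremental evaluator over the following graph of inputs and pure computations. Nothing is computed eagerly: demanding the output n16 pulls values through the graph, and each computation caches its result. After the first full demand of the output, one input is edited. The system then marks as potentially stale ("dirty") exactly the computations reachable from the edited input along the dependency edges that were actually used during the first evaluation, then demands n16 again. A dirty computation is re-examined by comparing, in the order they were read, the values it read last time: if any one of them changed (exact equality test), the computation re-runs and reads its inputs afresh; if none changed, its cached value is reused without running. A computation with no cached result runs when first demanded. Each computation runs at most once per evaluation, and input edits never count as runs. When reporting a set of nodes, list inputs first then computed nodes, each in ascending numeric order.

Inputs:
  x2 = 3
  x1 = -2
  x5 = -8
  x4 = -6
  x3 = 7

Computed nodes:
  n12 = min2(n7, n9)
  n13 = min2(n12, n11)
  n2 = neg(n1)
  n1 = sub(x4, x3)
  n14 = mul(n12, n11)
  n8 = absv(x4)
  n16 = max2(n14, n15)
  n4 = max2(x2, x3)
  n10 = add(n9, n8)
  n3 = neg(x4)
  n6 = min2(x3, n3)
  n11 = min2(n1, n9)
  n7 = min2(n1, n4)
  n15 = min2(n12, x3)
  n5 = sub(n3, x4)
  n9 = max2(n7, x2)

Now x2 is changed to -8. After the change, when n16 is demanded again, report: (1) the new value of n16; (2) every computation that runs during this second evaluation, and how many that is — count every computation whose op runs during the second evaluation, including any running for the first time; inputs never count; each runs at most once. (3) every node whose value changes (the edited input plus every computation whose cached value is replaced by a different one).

n16 now evaluates to 169.
Run set: n4, n9, n11, n12 (4 run).
Changed values: x2, n9.
The important point: at n7 every value read last time is unchanged, so the dirty flag clears without a run.

Initial pass — values computed on the first demand:
  n1 = sub(-6, 7) = -13
  n4 = max2(3, 7) = 7
  n7 = min2(-13, 7) = -13
  n9 = max2(-13, 3) = 3
  n11 = min2(-13, 3) = -13
  n12 = min2(-13, 3) = -13
  n14 = mul(-13, -13) = 169
  n15 = min2(-13, 7) = -13
  n16 = max2(169, -13) = 169

Second demand — change propagation:
  n4: re-runs because x2 3->-8; new result 7 (unchanged).
  n7: re-examined; everything it read last time is the same (n1 unchanged, n4 unchanged) — cache -13 kept, no run.
  n9: re-runs because x2 3->-8; new result -8.
  n11: re-runs because n9 3->-8; new result -13 (unchanged).
  n12: re-runs because n9 3->-8; new result -13 (unchanged).
  n14: re-examined; everything it read last time is the same (n12 unchanged, n11 unchanged) — cache 169 kept, no run.
  n15: re-examined; everything it read last time is the same (n12 unchanged, x3 unchanged) — cache -13 kept, no run.
  n16: re-examined; everything it read last time is the same (n14 unchanged, n15 unchanged) — cache 169 kept, no run.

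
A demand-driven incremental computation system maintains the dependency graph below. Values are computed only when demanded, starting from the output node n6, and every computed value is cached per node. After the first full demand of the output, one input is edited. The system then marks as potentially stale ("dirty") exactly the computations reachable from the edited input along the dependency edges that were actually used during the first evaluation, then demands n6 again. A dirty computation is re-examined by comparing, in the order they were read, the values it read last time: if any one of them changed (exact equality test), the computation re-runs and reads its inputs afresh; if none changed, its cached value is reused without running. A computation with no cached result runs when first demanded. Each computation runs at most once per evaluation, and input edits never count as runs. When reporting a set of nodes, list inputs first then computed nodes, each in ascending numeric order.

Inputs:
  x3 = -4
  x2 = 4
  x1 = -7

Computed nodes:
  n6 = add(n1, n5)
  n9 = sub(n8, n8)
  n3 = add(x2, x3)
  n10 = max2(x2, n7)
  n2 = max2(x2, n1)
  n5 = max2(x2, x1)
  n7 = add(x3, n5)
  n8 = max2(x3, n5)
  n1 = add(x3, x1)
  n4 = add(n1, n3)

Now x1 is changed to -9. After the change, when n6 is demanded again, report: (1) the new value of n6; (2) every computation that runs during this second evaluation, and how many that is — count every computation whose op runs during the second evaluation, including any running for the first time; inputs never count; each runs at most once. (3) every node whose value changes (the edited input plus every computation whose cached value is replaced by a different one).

First evaluation (everything demanded from the output):
  n1 = add(-4, -7) = -11
  n5 = max2(4, -7) = 4
  n6 = add(-11, 4) = -7

Propagation after the edit:
  n1: runs — x1 -7->-9; result -13.
  n5: runs — x1 -7->-9; result 4 (same value as before).
  n6: runs — n1 -11->-13; result -9.

New value of n6: -9.
Computations that run: n1, n5, n6 — 3 in total.
Values that change: x1, n1, n6.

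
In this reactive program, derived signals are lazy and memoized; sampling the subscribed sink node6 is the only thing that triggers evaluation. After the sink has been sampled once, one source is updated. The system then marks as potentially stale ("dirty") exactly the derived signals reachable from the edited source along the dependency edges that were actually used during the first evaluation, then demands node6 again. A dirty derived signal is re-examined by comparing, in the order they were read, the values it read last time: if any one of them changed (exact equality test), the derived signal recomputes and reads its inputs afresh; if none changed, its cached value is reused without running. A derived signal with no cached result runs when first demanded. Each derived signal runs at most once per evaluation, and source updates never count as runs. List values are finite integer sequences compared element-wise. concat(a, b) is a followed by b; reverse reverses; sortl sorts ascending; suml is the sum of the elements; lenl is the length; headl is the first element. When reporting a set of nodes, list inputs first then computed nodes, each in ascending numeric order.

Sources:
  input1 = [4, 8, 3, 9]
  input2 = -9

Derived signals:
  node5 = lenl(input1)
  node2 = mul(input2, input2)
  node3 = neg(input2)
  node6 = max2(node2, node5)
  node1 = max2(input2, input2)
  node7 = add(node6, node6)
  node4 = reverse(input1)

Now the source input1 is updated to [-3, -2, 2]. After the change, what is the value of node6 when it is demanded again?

First demand of the output computes:
  node2 = mul(-9, -9) = 81
  node5 = lenl([4, 8, 3, 9]) = 4
  node6 = max2(81, 4) = 81

After the edit, cleaning proceeds:
  node5: a read changed (input1 [4, 8, 3, 9]->[-3, -2, 2]) — executes, giving 3.
  node6: a read changed (node5 4->3) — executes, giving 81 — identical to its old value.

Demanding node6 again yields 81.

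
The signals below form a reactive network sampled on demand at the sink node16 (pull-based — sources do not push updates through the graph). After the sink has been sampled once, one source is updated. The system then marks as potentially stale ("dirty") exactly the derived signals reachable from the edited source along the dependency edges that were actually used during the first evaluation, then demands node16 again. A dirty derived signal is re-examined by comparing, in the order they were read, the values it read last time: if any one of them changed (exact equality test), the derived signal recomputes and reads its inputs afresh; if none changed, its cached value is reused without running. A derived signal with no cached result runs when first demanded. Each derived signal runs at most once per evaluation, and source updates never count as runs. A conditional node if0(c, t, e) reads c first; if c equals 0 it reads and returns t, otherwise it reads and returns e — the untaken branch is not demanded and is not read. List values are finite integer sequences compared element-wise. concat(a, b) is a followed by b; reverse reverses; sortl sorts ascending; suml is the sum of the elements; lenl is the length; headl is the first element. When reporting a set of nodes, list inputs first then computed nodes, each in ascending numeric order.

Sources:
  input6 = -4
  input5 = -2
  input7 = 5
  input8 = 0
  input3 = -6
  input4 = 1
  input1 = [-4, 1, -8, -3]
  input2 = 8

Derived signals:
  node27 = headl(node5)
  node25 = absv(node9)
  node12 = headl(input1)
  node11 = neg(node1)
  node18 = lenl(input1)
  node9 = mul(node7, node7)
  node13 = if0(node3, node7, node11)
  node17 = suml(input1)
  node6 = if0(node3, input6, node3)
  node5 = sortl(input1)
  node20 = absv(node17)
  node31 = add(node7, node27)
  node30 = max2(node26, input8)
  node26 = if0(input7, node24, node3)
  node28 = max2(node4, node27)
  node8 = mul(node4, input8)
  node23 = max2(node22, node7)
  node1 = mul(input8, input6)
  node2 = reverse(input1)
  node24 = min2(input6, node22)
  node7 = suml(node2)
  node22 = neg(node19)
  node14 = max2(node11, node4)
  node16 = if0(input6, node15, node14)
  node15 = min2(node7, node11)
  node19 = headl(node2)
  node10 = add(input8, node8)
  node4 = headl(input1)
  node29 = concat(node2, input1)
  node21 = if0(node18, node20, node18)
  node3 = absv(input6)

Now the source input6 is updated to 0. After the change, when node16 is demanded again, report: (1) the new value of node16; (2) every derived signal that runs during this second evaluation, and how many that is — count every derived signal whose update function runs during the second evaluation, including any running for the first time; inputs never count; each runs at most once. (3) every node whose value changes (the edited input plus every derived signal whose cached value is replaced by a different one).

node16 now evaluates to -14.
Run set: node1, node2, node7, node15, node16 (5 run).
Changed values: input6, node16.
The important point: the flipped condition redirects demand; node14 is left stale, never re-checked.

Initial pass — values computed on the first demand:
  node1 = mul(0, -4) = 0
  node4 = headl([-4, 1, -8, -3]) = -4
  node11 = neg(0) = 0
  node14 = max2(0, -4) = 0
  node16 = if0(input6=-4 -> else branch node14) = 0

Second demand — change propagation:
  node1: re-runs because input6 -4->0; new result 0 (unchanged).
  node2: newly demanded (no cache) — executes and yields [-3, -8, 1, -4].
  node7: newly demanded (no cache) — executes and yields -14.
  node11: re-examined; everything it read last time is the same (node1 unchanged) — cache 0 kept, no run.
  node14: dirty yet unreached — the second evaluation never asks for it.
  node15: newly demanded (no cache) — executes and yields -14.
  node16: re-runs because input6 -4->0; new result -14.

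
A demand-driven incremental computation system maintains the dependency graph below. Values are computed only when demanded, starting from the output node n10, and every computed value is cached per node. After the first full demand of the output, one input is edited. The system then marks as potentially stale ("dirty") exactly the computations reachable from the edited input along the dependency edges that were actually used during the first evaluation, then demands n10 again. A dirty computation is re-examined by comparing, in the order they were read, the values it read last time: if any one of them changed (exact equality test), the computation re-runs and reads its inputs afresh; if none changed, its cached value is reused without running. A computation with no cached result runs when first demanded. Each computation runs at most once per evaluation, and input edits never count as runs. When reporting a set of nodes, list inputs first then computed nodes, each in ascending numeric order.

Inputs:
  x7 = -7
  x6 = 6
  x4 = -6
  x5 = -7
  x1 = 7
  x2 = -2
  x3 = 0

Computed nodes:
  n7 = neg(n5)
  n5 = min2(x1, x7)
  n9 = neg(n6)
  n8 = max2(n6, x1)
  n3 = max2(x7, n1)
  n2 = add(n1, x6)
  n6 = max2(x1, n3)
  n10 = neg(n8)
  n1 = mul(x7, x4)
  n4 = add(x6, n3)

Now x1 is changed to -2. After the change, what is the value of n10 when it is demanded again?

New value of n10: -42.
Key observation: the cutoff stops propagation at n10 — its inputs' values are unchanged, so it reuses its cache.

First evaluation (everything demanded from the output):
  n1 = mul(-7, -6) = 42
  n3 = max2(-7, 42) = 42
  n6 = max2(7, 42) = 42
  n8 = max2(42, 7) = 42
  n10 = neg(42) = -42

Propagation after the edit:
  n6: runs — x1 7->-2; result 42 (same value as before).
  n8: runs — x1 7->-2; result 42 (same value as before).
  n10: checked — values it read are unchanged (n8 unchanged); reused cached -42 without running.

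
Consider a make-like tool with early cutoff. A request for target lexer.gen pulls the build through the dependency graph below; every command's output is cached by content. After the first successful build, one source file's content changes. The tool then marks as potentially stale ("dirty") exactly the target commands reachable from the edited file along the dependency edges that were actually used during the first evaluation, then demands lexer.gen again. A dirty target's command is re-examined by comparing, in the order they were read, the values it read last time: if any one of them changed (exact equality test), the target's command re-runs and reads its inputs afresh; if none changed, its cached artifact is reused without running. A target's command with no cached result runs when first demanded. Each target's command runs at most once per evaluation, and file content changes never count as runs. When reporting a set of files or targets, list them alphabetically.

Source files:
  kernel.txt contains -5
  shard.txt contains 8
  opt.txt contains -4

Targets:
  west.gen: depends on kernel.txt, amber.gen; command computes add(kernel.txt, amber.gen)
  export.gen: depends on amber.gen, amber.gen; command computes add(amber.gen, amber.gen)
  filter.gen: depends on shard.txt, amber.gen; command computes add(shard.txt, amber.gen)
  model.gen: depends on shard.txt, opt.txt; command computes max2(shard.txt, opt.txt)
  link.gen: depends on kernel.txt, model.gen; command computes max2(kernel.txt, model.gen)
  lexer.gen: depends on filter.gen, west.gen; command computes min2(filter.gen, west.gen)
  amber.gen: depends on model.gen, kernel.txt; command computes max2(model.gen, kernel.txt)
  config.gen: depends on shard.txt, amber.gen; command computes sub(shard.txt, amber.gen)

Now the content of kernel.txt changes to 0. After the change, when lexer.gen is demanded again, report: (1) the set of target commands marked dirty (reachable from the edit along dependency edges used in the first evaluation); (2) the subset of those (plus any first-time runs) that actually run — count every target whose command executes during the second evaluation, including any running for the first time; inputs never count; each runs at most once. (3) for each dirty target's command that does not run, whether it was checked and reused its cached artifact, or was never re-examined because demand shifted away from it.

The edit dirties: amber.gen, filter.gen, lexer.gen, west.gen.
3 target commands run: amber.gen, lexer.gen, west.gen.
Cache hits after checking: filter.gen.
Note where the cutoff bites: filter.gen is checked, finds nothing changed, and keeps its cache.

First demand of the output computes:
  model.gen = max2(8, -4) = 8
  amber.gen = max2(8, -5) = 8
  filter.gen = add(8, 8) = 16
  west.gen = add(-5, 8) = 3
  lexer.gen = min2(16, 3) = 3

After the edit, cleaning proceeds:
  amber.gen: a read changed (kernel.txt -5->0) — executes, giving 8 — identical to its old value.
  filter.gen: dirty, but its reads are unchanged (shard.txt unchanged, amber.gen unchanged); cached 16 stands.
  west.gen: a read changed (kernel.txt -5->0) — executes, giving 8.
  lexer.gen: a read changed (west.gen 3->8) — executes, giving 8.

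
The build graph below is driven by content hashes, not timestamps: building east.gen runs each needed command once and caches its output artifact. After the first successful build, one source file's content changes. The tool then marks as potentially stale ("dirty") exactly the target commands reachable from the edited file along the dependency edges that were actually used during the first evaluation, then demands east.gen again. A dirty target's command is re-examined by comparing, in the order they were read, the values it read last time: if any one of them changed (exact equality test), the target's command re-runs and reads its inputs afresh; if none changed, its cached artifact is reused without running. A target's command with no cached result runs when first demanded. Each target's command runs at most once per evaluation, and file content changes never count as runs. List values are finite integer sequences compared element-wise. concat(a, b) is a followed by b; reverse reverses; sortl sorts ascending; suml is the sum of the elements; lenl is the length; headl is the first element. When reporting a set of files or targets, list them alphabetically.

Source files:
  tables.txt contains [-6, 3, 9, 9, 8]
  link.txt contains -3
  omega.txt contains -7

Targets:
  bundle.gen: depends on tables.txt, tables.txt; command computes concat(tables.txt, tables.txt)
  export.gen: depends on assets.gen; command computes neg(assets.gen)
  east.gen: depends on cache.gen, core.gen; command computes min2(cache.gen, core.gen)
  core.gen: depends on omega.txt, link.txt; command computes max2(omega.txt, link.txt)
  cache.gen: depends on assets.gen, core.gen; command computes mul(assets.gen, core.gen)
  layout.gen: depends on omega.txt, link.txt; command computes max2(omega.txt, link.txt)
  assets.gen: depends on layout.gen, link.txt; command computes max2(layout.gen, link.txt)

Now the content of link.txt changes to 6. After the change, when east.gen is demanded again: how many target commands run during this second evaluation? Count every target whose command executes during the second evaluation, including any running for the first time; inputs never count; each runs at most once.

Run set: assets.gen, cache.gen, core.gen, east.gen, layout.gen (5 run).

Initial pass — values computed on the first demand:
  core.gen = max2(-7, -3) = -3
  layout.gen = max2(-7, -3) = -3
  assets.gen = max2(-3, -3) = -3
  cache.gen = mul(-3, -3) = 9
  east.gen = min2(9, -3) = -3

Second demand — change propagation:
  core.gen: re-runs because link.txt -3->6; new result 6.
  layout.gen: re-runs because link.txt -3->6; new result 6.
  assets.gen: re-runs because layout.gen -3->6; link.txt -3->6; new result 6.
  cache.gen: re-runs because assets.gen -3->6; core.gen -3->6; new result 36.
  east.gen: re-runs because cache.gen 9->36; core.gen -3->6; new result 6.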